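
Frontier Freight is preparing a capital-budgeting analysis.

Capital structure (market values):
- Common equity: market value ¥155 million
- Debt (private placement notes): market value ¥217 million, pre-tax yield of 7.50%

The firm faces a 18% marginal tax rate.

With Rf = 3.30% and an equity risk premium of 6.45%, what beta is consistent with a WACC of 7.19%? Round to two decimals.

Total capital V = 155 + 217 = 372.
Equity weight = 155/372 = 0.4167.
Private placement notes weight = 217/372 = 0.5833.
Debt contribution = 0.5833 × 7.5% × (1 − 18%) = 3.5875%.
Required equity contribution = 7.19% − 3.5875% = 3.6025%  ⇒  Re = 8.6460%.
CAPM: 8.6460% = 3.3% + β × 6.45%  ⇒  β = 0.8288.

0.83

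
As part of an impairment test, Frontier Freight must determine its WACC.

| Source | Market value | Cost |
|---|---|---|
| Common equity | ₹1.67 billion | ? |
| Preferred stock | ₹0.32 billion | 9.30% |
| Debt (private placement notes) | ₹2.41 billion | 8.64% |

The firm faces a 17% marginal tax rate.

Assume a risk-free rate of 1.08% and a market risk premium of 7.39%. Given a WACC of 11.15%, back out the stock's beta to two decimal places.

2.19

Total capital V = 1.67 + 0.32 + 2.41 = 4.4.
Equity weight = 1.67/4.4 = 0.3795.
Preferred weight = 0.32/4.4 = 0.0727.
Private placement notes weight = 2.41/4.4 = 0.5477.
Debt contribution = 0.5477 × 8.64% × (1 − 17%) = 3.9279%.
Preferred contribution = 0.0727 × 9.3% = 0.6764%.
Required equity contribution = 11.15% − 4.6042% = 6.5458%  ⇒  Re = 17.2464%.
CAPM: 17.2464% = 1.08% + β × 7.39%  ⇒  β = 2.1876.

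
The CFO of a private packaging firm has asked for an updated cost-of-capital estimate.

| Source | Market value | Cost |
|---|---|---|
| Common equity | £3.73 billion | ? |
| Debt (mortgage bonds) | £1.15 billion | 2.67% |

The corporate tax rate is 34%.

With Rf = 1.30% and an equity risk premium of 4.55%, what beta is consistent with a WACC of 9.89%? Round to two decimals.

Total capital V = 3.73 + 1.15 = 4.88.
Equity weight = 3.73/4.88 = 0.7643.
Mortgage bonds weight = 1.15/4.88 = 0.2357.
Debt contribution = 0.2357 × 2.67% × (1 − 34%) = 0.4153%.
Required equity contribution = 9.89% − 0.4153% = 9.4747%  ⇒  Re = 12.3959%.
CAPM: 12.3959% = 1.3% + β × 4.55%  ⇒  β = 2.4387.

2.44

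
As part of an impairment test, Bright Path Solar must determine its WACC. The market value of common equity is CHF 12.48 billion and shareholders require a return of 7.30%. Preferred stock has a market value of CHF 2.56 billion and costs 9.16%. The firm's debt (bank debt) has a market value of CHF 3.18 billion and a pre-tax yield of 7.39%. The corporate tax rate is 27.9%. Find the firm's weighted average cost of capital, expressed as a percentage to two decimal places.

Total capital V = 12.48 + 2.56 + 3.18 = 18.22.
Equity: weight = 12.48/18.22 = 0.6850; cost = 7.3%.
Preferred: weight = 2.56/18.22 = 0.1405; cost = 9.16%.
Bank debt: weight = 3.18/18.22 = 0.1745; after-tax cost = 7.39% × (1 − 27.9%) = 5.3282%.
WACC = 0.6850 × 7.3000% + 0.1405 × 9.1600% + 0.1745 × 5.3282% = 7.2172%.

7.22%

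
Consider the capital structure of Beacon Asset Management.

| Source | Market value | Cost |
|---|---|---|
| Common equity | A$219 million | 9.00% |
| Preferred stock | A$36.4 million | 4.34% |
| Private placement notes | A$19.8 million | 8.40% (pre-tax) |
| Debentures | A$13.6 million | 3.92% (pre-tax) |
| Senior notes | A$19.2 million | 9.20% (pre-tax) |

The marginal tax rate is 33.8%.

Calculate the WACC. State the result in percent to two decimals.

7.76%

Total capital V = 219 + 36.4 + 19.8 + 13.6 + 19.2 = 308.
Equity: weight = 219/308 = 0.7110; cost = 9%.
Preferred: weight = 36.4/308 = 0.1182; cost = 4.34%.
Private placement notes: weight = 19.8/308 = 0.0643; after-tax cost = 8.4% × (1 − 33.8%) = 5.5608%.
Debentures: weight = 13.6/308 = 0.0442; after-tax cost = 3.92% × (1 − 33.8%) = 2.5950%.
Senior notes: weight = 19.2/308 = 0.0623; after-tax cost = 9.2% × (1 − 33.8%) = 6.0904%.
WACC = 0.7110 × 9.0000% + 0.1182 × 4.3400% + 0.0643 × 5.5608% + 0.0442 × 2.5950% + 0.0623 × 6.0904% = 7.7640%.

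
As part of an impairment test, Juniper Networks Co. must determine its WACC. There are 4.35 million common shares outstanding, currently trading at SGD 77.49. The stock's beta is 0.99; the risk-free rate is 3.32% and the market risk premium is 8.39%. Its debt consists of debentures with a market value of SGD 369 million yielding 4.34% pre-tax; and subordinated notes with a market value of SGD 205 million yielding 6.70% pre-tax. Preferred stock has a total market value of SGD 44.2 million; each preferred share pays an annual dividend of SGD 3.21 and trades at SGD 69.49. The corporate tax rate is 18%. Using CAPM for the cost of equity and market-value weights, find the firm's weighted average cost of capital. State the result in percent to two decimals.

6.87%

Cost of equity via CAPM: Re = 3.32% + 0.99 × 8.39% = 11.6261%.
Cost of preferred: Rp = 3.21 / 69.49 = 4.6194%.
Market value of equity E = 77.49 × 4.35m = 337.0815m.
Total capital V = 337.0815 + 44.2 + 369 + 205 = 955.2815.
Equity: weight = 337.0815/955.2815 = 0.3529; cost = 11.6261%.
Preferred: weight = 44.2/955.2815 = 0.0463; cost = 4.6194%.
Debentures: weight = 369/955.2815 = 0.3863; after-tax cost = 4.34% × (1 − 18%) = 3.5588%.
Subordinated notes: weight = 205/955.2815 = 0.2146; after-tax cost = 6.7% × (1 − 18%) = 5.4940%.
WACC = 0.3529 × 11.6261% + 0.0463 × 4.6194% + 0.3863 × 3.5588% + 0.2146 × 5.4940% = 6.8698%.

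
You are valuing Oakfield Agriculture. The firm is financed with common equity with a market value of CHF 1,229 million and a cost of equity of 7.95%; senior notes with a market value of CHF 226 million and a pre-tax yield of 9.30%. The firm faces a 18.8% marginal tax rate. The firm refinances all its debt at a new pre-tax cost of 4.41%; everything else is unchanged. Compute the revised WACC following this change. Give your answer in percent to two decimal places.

After the change:
Total capital V = 1229 + 226 = 1455.
Equity: weight = 1229/1455 = 0.8447; cost = 7.95%.
Senior notes: weight = 226/1455 = 0.1553; after-tax cost = 4.41% × (1 − 18.8%) = 3.5809%.
WACC = 0.8447 × 7.9500% + 0.1553 × 3.5809% = 7.2714%.

7.27%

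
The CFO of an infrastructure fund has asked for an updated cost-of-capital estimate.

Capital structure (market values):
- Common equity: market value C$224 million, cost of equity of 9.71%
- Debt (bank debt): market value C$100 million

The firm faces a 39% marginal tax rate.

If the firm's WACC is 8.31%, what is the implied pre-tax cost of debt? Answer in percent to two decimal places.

Total capital V = 224 + 100 = 324.
Equity weight = 224/324 = 0.6914.
Bank debt weight = 100/324 = 0.3086.
Equity contribution = 0.6914 × 9.71% = 6.7131%.
Remaining for debt = 8.31% − 6.7131% = 1.5969%.
Rd × (1 − 39%) × 0.3086 = 1.5969%  ⇒  Rd = 8.4820%.

8.48%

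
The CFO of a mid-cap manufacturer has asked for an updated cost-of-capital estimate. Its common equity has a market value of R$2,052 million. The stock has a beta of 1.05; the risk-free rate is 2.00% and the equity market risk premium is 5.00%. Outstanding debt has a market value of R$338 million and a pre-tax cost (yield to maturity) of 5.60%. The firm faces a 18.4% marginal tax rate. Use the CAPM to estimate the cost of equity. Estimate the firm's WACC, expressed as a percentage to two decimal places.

6.87%

Cost of equity via CAPM: Re = 2.0% + 1.05 × 5.0% = 7.2500%.
Total capital V = 2052 + 338 = 2390.
Equity: weight = 2052/2390 = 0.8586; cost = 7.25%.
Debt: weight = 338/2390 = 0.1414; after-tax cost = 5.6% × (1 − 18.4%) = 4.5696%.
WACC = 0.8586 × 7.2500% + 0.1414 × 4.5696% = 6.8709%.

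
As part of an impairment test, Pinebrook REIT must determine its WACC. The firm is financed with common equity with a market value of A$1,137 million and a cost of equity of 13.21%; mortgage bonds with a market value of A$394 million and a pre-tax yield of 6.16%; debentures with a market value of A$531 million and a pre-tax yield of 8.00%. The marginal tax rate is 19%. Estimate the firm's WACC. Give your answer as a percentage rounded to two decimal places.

9.91%

Total capital V = 1137 + 394 + 531 = 2062.
Equity: weight = 1137/2062 = 0.5514; cost = 13.21%.
Mortgage bonds: weight = 394/2062 = 0.1911; after-tax cost = 6.16% × (1 − 19%) = 4.9896%.
Debentures: weight = 531/2062 = 0.2575; after-tax cost = 8% × (1 − 19%) = 6.4800%.
WACC = 0.5514 × 13.2100% + 0.1911 × 4.9896% + 0.2575 × 6.4800% = 9.9062%.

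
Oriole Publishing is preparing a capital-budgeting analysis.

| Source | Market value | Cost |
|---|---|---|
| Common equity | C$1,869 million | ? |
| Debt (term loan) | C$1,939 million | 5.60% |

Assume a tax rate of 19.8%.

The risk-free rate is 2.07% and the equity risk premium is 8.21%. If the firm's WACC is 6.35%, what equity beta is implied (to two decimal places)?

Total capital V = 1869 + 1939 = 3808.
Equity weight = 1869/3808 = 0.4908.
Term loan weight = 1939/3808 = 0.5092.
Debt contribution = 0.5092 × 5.6% × (1 − 19.8%) = 2.2869%.
Required equity contribution = 6.35% − 2.2869% = 4.0631%  ⇒  Re = 8.2784%.
CAPM: 8.2784% = 2.07% + β × 8.21%  ⇒  β = 0.7562.

0.76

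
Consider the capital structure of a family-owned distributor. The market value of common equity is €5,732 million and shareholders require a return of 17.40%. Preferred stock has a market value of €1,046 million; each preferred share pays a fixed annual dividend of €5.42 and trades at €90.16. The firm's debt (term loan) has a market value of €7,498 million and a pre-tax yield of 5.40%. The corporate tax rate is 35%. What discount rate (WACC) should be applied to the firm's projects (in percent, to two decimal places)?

Cost of preferred: Rp = 5.42 / 90.16 = 6.0115%.
Total capital V = 5732 + 1046 + 7498 = 14276.
Equity: weight = 5732/14276 = 0.4015; cost = 17.4%.
Preferred: weight = 1046/14276 = 0.0733; cost = 6.0115%.
Term loan: weight = 7498/14276 = 0.5252; after-tax cost = 5.4% × (1 − 35%) = 3.5100%.
WACC = 0.4015 × 17.4000% + 0.0733 × 6.0115% + 0.5252 × 3.5100% = 9.2703%.

9.27%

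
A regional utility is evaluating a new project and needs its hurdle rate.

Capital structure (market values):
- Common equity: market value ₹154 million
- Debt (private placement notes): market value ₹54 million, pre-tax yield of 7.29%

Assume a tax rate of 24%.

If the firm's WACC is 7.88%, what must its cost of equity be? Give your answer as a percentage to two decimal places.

8.70%

Total capital V = 154 + 54 = 208.
Equity weight = 154/208 = 0.7404.
Private placement notes weight = 54/208 = 0.2596.
Debt contribution = 0.2596 × 7.29% × (1 − 24%) = 1.4384%.
Required equity contribution = 7.88% − 1.4384% = 6.4416%.
Re = 6.4416% / 0.7404 = 8.7004%.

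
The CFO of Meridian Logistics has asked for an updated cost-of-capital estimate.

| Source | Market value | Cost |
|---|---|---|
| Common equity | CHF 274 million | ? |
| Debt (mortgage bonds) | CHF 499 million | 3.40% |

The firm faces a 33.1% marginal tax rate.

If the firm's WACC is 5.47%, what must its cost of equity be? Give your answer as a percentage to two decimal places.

11.29%

Total capital V = 274 + 499 = 773.
Equity weight = 274/773 = 0.3545.
Mortgage bonds weight = 499/773 = 0.6455.
Debt contribution = 0.6455 × 3.4% × (1 − 33.1%) = 1.4683%.
Required equity contribution = 5.47% − 1.4683% = 4.0017%.
Re = 4.0017% / 0.3545 = 11.2894%.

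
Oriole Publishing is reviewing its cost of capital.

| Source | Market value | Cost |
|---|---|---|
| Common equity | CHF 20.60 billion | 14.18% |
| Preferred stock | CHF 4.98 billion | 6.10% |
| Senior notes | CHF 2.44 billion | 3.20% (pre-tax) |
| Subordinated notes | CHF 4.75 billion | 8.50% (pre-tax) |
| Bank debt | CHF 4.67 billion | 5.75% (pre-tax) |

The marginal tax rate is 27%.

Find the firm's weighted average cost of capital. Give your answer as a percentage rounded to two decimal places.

10.08%

Total capital V = 20.6 + 4.98 + 2.44 + 4.75 + 4.67 = 37.44.
Equity: weight = 20.6/37.44 = 0.5502; cost = 14.18%.
Preferred: weight = 4.98/37.44 = 0.1330; cost = 6.1%.
Senior notes: weight = 2.44/37.44 = 0.0652; after-tax cost = 3.2% × (1 − 27%) = 2.3360%.
Subordinated notes: weight = 4.75/37.44 = 0.1269; after-tax cost = 8.5% × (1 − 27%) = 6.2050%.
Bank debt: weight = 4.67/37.44 = 0.1247; after-tax cost = 5.75% × (1 − 27%) = 4.1975%.
WACC = 0.5502 × 14.1800% + 0.1330 × 6.1000% + 0.0652 × 2.3360% + 0.1269 × 6.2050% + 0.1247 × 4.1975% = 10.0764%.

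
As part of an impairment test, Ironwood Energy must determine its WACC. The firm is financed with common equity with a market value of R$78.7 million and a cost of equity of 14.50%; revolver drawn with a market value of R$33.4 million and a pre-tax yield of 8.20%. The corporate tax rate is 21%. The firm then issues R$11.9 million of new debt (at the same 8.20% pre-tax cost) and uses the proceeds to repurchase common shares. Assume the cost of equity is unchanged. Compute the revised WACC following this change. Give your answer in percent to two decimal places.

11.26%

After the change:
Total capital V = 66.8 + 45.3 = 112.1.
Equity: weight = 66.8/112.1 = 0.5959; cost = 14.5%.
Revolver drawn: weight = 45.3/112.1 = 0.4041; after-tax cost = 8.2% × (1 − 21%) = 6.4780%.
WACC = 0.5959 × 14.5000% + 0.4041 × 6.4780% = 11.2583%.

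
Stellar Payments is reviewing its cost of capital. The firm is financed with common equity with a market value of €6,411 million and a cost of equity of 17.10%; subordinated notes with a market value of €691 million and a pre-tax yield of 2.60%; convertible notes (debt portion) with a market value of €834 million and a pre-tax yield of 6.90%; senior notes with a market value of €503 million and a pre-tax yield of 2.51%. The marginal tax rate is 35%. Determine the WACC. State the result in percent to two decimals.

13.67%

Total capital V = 6411 + 691 + 834 + 503 = 8439.
Equity: weight = 6411/8439 = 0.7597; cost = 17.1%.
Subordinated notes: weight = 691/8439 = 0.0819; after-tax cost = 2.6% × (1 − 35%) = 1.6900%.
Convertible notes (debt portion): weight = 834/8439 = 0.0988; after-tax cost = 6.9% × (1 − 35%) = 4.4850%.
Senior notes: weight = 503/8439 = 0.0596; after-tax cost = 2.51% × (1 − 35%) = 1.6315%.
WACC = 0.7597 × 17.1000% + 0.0819 × 1.6900% + 0.0988 × 4.4850% + 0.0596 × 1.6315% = 13.6695%.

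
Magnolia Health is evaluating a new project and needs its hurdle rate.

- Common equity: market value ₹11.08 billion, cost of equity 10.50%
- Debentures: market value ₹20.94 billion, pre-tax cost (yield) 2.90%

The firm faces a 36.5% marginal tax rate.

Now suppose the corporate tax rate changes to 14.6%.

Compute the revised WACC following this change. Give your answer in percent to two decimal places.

5.25%

After the change:
Total capital V = 11.08 + 20.94 = 32.02.
Equity: weight = 11.08/32.02 = 0.3460; cost = 10.5%.
Debentures: weight = 20.94/32.02 = 0.6540; after-tax cost = 2.9% × (1 − 14.6%) = 2.4766%.
WACC = 0.3460 × 10.5000% + 0.6540 × 2.4766% = 5.2530%.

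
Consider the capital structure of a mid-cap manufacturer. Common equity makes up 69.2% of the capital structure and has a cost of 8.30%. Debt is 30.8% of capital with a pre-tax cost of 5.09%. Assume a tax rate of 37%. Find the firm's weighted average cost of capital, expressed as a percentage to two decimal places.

After-tax cost of debt = 5.09% × (1 − 37%) = 3.2067%.
WACC = 0.692 × 8.3000% + 0.308 × 3.2067% = 6.7313%.

6.73%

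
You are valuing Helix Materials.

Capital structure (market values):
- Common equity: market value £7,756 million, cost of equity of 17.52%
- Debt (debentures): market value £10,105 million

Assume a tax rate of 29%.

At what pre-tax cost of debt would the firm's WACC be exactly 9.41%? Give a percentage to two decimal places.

Total capital V = 7756 + 10105 = 17861.
Equity weight = 7756/17861 = 0.4342.
Debentures weight = 10105/17861 = 0.5658.
Equity contribution = 0.4342 × 17.52% = 7.6079%.
Remaining for debt = 9.41% − 7.6079% = 1.8021%.
Rd × (1 − 29%) × 0.5658 = 1.8021%  ⇒  Rd = 4.4863%.

4.49%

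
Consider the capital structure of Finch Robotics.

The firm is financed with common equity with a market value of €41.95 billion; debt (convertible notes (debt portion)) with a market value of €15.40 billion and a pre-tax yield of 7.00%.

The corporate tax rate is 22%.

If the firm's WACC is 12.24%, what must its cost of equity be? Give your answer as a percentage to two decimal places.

14.73%

Total capital V = 41.95 + 15.4 = 57.35.
Equity weight = 41.95/57.35 = 0.7315.
Convertible notes (debt portion) weight = 15.4/57.35 = 0.2685.
Debt contribution = 0.2685 × 7% × (1 − 22%) = 1.4662%.
Required equity contribution = 12.24% − 1.4662% = 10.7738%.
Re = 10.7738% / 0.7315 = 14.7290%.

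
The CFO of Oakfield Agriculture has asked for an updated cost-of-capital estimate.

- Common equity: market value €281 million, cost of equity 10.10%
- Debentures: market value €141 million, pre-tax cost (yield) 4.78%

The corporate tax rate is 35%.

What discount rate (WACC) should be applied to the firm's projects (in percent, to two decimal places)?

Total capital V = 281 + 141 = 422.
Equity: weight = 281/422 = 0.6659; cost = 10.1%.
Debentures: weight = 141/422 = 0.3341; after-tax cost = 4.78% × (1 − 35%) = 3.1070%.
WACC = 0.6659 × 10.1000% + 0.3341 × 3.1070% = 7.7635%.

7.76%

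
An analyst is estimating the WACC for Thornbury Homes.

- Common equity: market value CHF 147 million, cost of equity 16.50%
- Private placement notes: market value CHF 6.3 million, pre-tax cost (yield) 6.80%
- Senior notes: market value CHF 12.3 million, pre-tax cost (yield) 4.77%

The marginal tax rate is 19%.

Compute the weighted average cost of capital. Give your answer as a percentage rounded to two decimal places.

Total capital V = 147 + 6.3 + 12.3 = 165.6.
Equity: weight = 147/165.6 = 0.8877; cost = 16.5%.
Private placement notes: weight = 6.3/165.6 = 0.0380; after-tax cost = 6.8% × (1 − 19%) = 5.5080%.
Senior notes: weight = 12.3/165.6 = 0.0743; after-tax cost = 4.77% × (1 − 19%) = 3.8637%.
WACC = 0.8877 × 16.5000% + 0.0380 × 5.5080% + 0.0743 × 3.8637% = 15.1433%.

15.14%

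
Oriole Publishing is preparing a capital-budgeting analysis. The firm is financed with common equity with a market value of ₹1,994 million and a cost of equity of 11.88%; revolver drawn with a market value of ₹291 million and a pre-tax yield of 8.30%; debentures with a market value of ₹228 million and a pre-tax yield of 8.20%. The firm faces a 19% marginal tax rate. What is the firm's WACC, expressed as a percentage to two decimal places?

10.81%

Total capital V = 1994 + 291 + 228 = 2513.
Equity: weight = 1994/2513 = 0.7935; cost = 11.88%.
Revolver drawn: weight = 291/2513 = 0.1158; after-tax cost = 8.3% × (1 − 19%) = 6.7230%.
Debentures: weight = 228/2513 = 0.0907; after-tax cost = 8.2% × (1 − 19%) = 6.6420%.
WACC = 0.7935 × 11.8800% + 0.1158 × 6.7230% + 0.0907 × 6.6420% = 10.8076%.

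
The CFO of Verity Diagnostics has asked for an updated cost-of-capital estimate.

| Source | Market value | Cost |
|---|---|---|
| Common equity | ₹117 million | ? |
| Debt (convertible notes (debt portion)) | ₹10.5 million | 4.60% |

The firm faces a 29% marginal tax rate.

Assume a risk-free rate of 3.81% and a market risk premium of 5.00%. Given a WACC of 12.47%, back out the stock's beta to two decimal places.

Total capital V = 117 + 10.5 = 127.5.
Equity weight = 117/127.5 = 0.9176.
Convertible notes (debt portion) weight = 10.5/127.5 = 0.0824.
Debt contribution = 0.0824 × 4.6% × (1 − 29%) = 0.2690%.
Required equity contribution = 12.47% − 0.2690% = 12.2010%  ⇒  Re = 13.2960%.
CAPM: 13.2960% = 3.81% + β × 5.0%  ⇒  β = 1.8972.

1.90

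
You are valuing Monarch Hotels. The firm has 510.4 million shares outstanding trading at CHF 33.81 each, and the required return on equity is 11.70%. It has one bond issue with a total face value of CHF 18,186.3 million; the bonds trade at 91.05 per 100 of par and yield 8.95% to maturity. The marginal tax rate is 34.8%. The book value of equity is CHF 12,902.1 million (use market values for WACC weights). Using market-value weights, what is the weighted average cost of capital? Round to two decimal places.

Market value of equity E = 33.81 × 510.4m = 17256.624m. Market value of debt D = 18186.3m × 91.05/100 = 16558.62615m.
Total capital V = 17256.624 + 16558.62615 = 33815.25015.
Equity: weight = 17256.624/33815.25015 = 0.5103; cost = 11.7%.
Bonds outstanding: weight = 16558.62615/33815.25015 = 0.4897; after-tax cost = 8.95% × (1 − 34.8%) = 5.8354%.
WACC = 0.5103 × 11.7000% + 0.4897 × 5.8354% = 8.8282%.

8.83%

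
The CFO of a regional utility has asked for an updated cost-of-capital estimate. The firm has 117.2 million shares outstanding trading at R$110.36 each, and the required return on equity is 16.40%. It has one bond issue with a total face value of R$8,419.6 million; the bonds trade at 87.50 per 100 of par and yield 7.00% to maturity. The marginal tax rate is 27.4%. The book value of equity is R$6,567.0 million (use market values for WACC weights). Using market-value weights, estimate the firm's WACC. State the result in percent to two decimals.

Market value of equity E = 110.36 × 117.2m = 12934.192m. Market value of debt D = 8419.6m × 87.5/100 = 7367.15m.
Total capital V = 12934.192 + 7367.15 = 20301.342.
Equity: weight = 12934.192/20301.342 = 0.6371; cost = 16.4%.
Bonds outstanding: weight = 7367.15/20301.342 = 0.3629; after-tax cost = 7% × (1 − 27.4%) = 5.0820%.
WACC = 0.6371 × 16.4000% + 0.3629 × 5.0820% = 12.2928%.

12.29%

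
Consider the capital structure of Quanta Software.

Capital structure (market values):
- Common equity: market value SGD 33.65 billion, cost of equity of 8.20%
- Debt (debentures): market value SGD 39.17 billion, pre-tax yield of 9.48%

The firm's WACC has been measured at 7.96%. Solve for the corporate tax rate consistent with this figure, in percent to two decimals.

Total capital V = 33.65 + 39.17 = 72.82.
Equity weight = 33.65/72.82 = 0.4621.
Debentures weight = 39.17/72.82 = 0.5379.
Equity contribution = 0.4621 × 8.2% = 3.7892%.
Debt contribution must be 7.96% − 3.7892% = 4.1708%.
0.5379 × 9.48% × (1 − T) = 4.1708%  ⇒  (1 − T) = 0.8179.
T = 18.2086%.

18.21%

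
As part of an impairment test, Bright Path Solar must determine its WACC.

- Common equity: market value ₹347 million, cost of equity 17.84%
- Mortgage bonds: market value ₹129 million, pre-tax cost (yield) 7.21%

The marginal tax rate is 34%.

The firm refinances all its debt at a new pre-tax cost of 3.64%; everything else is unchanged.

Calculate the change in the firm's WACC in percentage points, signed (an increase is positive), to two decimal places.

-0.64 pp

Current WACC:
Total capital V = 347 + 129 = 476.
Equity: weight = 347/476 = 0.7290; cost = 17.84%.
Mortgage bonds: weight = 129/476 = 0.2710; after-tax cost = 7.21% × (1 − 34%) = 4.7586%.
WACC = 0.7290 × 17.8400% + 0.2710 × 4.7586% = 14.2948%.
After the change:
Total capital V = 347 + 129 = 476.
Equity: weight = 347/476 = 0.7290; cost = 17.84%.
Mortgage bonds: weight = 129/476 = 0.2710; after-tax cost = 3.64% × (1 − 34%) = 2.4024%.
WACC = 0.7290 × 17.8400% + 0.2710 × 2.4024% = 13.6563%.
Change in WACC = 13.6563% − 14.2948% = -0.6386 pp.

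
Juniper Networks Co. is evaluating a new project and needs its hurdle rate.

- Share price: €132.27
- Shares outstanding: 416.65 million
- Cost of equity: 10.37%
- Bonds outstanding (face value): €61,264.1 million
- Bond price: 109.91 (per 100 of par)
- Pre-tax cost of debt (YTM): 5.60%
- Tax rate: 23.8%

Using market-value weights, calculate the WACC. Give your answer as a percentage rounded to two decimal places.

Market value of equity E = 132.27 × 416.65m = 55110.2955m. Market value of debt D = 61264.1m × 109.91/100 = 67335.37231m.
Total capital V = 55110.2955 + 67335.37231 = 122445.66781.
Equity: weight = 55110.2955/122445.66781 = 0.4501; cost = 10.37%.
Bonds outstanding: weight = 67335.37231/122445.66781 = 0.5499; after-tax cost = 5.6% × (1 − 23.8%) = 4.2672%.
WACC = 0.4501 × 10.3700% + 0.5499 × 4.2672% = 7.0139%.

7.01%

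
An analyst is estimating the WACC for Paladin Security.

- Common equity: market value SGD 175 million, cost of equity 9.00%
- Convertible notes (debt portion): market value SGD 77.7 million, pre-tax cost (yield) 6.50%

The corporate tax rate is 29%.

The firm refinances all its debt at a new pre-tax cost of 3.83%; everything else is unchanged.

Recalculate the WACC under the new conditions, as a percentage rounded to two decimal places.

7.07%

After the change:
Total capital V = 175 + 77.7 = 252.7.
Equity: weight = 175/252.7 = 0.6925; cost = 9%.
Convertible notes (debt portion): weight = 77.7/252.7 = 0.3075; after-tax cost = 3.83% × (1 − 29%) = 2.7193%.
WACC = 0.6925 × 9.0000% + 0.3075 × 2.7193% = 7.0688%.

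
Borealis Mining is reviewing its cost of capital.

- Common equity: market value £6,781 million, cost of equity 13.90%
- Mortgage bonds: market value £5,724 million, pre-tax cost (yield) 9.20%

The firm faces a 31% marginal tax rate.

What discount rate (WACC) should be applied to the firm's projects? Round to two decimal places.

Total capital V = 6781 + 5724 = 12505.
Equity: weight = 6781/12505 = 0.5423; cost = 13.9%.
Mortgage bonds: weight = 5724/12505 = 0.4577; after-tax cost = 9.2% × (1 − 31%) = 6.3480%.
WACC = 0.5423 × 13.9000% + 0.4577 × 6.3480% = 10.4432%.

10.44%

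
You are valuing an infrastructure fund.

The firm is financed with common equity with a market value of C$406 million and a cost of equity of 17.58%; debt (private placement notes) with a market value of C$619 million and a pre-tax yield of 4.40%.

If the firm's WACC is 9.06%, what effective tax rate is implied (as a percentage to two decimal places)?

21.10%

Total capital V = 406 + 619 = 1025.
Equity weight = 406/1025 = 0.3961.
Private placement notes weight = 619/1025 = 0.6039.
Equity contribution = 0.3961 × 17.58% = 6.9634%.
Debt contribution must be 9.06% − 6.9634% = 2.0966%.
0.6039 × 4.4% × (1 − T) = 2.0966%  ⇒  (1 − T) = 0.7890.
T = 21.0963%.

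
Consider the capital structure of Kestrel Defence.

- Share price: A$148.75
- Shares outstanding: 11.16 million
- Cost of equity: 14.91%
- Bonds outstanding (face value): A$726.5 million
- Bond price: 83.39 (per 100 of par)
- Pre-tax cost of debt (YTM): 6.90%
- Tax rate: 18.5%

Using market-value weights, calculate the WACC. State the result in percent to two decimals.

12.43%

Market value of equity E = 148.75 × 11.16m = 1660.05m. Market value of debt D = 726.5m × 83.39/100 = 605.82835m.
Total capital V = 1660.05 + 605.82835 = 2265.87835.
Equity: weight = 1660.05/2265.87835 = 0.7326; cost = 14.91%.
Bonds outstanding: weight = 605.82835/2265.87835 = 0.2674; after-tax cost = 6.9% × (1 − 18.5%) = 5.6235%.
WACC = 0.7326 × 14.9100% + 0.2674 × 5.6235% = 12.4271%.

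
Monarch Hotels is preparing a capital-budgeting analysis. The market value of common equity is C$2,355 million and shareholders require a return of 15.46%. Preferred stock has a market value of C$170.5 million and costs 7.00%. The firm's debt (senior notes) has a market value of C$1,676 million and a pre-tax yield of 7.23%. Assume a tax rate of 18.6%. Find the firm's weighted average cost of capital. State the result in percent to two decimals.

Total capital V = 2355 + 170.5 + 1676 = 4201.5.
Equity: weight = 2355/4201.5 = 0.5605; cost = 15.46%.
Preferred: weight = 170.5/4201.5 = 0.0406; cost = 7%.
Senior notes: weight = 1676/4201.5 = 0.3989; after-tax cost = 7.23% × (1 − 18.6%) = 5.8852%.
WACC = 0.5605 × 15.4600% + 0.0406 × 7.0000% + 0.3989 × 5.8852% = 11.2973%.

11.30%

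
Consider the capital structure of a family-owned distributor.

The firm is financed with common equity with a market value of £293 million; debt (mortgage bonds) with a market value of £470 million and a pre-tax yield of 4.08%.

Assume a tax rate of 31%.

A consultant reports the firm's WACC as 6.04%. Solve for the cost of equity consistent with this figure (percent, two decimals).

Total capital V = 293 + 470 = 763.
Equity weight = 293/763 = 0.3840.
Mortgage bonds weight = 470/763 = 0.6160.
Debt contribution = 0.6160 × 4.08% × (1 − 31%) = 1.7341%.
Required equity contribution = 6.04% − 1.7341% = 4.3059%.
Re = 4.3059% / 0.3840 = 11.2129%.

11.21%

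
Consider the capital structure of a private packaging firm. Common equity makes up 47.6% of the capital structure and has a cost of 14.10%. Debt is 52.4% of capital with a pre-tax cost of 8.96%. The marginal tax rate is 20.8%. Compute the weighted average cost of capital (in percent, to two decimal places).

After-tax cost of debt = 8.96% × (1 − 20.8%) = 7.0963%.
WACC = 0.476 × 14.1000% + 0.524 × 7.0963% = 10.4301%.

10.43%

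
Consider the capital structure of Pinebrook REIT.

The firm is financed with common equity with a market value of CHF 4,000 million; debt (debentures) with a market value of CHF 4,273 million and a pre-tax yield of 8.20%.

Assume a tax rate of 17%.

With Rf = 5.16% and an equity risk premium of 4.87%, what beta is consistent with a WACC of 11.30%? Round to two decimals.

Total capital V = 4000 + 4273 = 8273.
Equity weight = 4000/8273 = 0.4835.
Debentures weight = 4273/8273 = 0.5165.
Debt contribution = 0.5165 × 8.2% × (1 − 17%) = 3.5153%.
Required equity contribution = 11.3% − 3.5153% = 7.7847%  ⇒  Re = 16.1007%.
CAPM: 16.1007% = 5.16% + β × 4.87%  ⇒  β = 2.2466.

2.25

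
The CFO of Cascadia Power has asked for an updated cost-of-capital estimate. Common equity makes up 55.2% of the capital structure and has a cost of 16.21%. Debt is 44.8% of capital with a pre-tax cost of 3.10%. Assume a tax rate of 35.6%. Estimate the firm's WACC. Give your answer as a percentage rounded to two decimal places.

After-tax cost of debt = 3.1% × (1 − 35.6%) = 1.9964%.
WACC = 0.552 × 16.2100% + 0.448 × 1.9964% = 9.8423%.

9.84%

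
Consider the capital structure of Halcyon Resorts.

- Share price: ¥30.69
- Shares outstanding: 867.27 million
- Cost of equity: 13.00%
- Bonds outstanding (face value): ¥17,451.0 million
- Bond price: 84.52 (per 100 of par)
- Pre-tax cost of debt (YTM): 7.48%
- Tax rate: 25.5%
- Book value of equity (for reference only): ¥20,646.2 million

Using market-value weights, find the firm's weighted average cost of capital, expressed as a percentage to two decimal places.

Market value of equity E = 30.69 × 867.27m = 26616.5163m. Market value of debt D = 17451m × 84.52/100 = 14749.5852m.
Total capital V = 26616.5163 + 14749.5852 = 41366.1015.
Equity: weight = 26616.5163/41366.1015 = 0.6434; cost = 13%.
Bonds outstanding: weight = 14749.5852/41366.1015 = 0.3566; after-tax cost = 7.48% × (1 − 25.5%) = 5.5726%.
WACC = 0.6434 × 13.0000% + 0.3566 × 5.5726% = 10.3517%.

10.35%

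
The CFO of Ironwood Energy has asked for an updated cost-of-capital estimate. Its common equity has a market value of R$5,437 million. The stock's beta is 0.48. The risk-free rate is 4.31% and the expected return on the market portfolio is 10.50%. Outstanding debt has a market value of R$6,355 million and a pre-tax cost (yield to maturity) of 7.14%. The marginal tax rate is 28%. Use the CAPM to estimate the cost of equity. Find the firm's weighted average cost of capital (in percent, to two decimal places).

Market risk premium = 10.5% − 4.31% = 6.19%.
Cost of equity via CAPM: Re = 4.31% + 0.48 × 6.19% = 7.2812%.
Total capital V = 5437 + 6355 = 11792.
Equity: weight = 5437/11792 = 0.4611; cost = 7.2812%.
Debt: weight = 6355/11792 = 0.5389; after-tax cost = 7.14% × (1 − 28%) = 5.1408%.
WACC = 0.4611 × 7.2812% + 0.5389 × 5.1408% = 6.1277%.

6.13%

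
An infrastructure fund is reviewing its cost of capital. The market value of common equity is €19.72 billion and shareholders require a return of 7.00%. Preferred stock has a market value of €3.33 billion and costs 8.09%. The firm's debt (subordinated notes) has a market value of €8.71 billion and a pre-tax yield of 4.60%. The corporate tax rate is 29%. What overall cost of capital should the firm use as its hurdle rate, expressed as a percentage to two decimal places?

6.09%

Total capital V = 19.72 + 3.33 + 8.71 = 31.76.
Equity: weight = 19.72/31.76 = 0.6209; cost = 7%.
Preferred: weight = 3.33/31.76 = 0.1048; cost = 8.09%.
Subordinated notes: weight = 8.71/31.76 = 0.2742; after-tax cost = 4.6% × (1 − 29%) = 3.2660%.
WACC = 0.6209 × 7.0000% + 0.1048 × 8.0900% + 0.2742 × 3.2660% = 6.0903%.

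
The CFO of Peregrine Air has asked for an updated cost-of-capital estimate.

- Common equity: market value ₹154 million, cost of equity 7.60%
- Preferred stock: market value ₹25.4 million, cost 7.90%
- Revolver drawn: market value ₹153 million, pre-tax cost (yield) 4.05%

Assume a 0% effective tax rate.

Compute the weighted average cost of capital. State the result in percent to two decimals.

5.99%

Total capital V = 154 + 25.4 + 153 = 332.4.
Equity: weight = 154/332.4 = 0.4633; cost = 7.6%.
Preferred: weight = 25.4/332.4 = 0.0764; cost = 7.9%.
Revolver drawn: weight = 153/332.4 = 0.4603; after-tax cost = 4.05% × (1 − 0%) = 4.0500%.
WACC = 0.4633 × 7.6000% + 0.0764 × 7.9000% + 0.4603 × 4.0500% = 5.9889%.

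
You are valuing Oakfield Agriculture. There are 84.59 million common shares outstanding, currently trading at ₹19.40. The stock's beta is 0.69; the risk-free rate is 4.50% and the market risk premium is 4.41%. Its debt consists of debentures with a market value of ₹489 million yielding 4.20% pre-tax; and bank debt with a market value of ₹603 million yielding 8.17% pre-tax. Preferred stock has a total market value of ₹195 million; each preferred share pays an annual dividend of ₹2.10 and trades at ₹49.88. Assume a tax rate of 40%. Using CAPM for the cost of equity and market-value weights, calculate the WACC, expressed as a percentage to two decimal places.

5.94%

Cost of equity via CAPM: Re = 4.5% + 0.69 × 4.41% = 7.5429%.
Cost of preferred: Rp = 2.1 / 49.88 = 4.2101%.
Market value of equity E = 19.4 × 84.59m = 1641.046m.
Total capital V = 1641.046 + 195 + 489 + 603 = 2928.046.
Equity: weight = 1641.046/2928.046 = 0.5605; cost = 7.5429%.
Preferred: weight = 195/2928.046 = 0.0666; cost = 4.2101%.
Debentures: weight = 489/2928.046 = 0.1670; after-tax cost = 4.2% × (1 − 40%) = 2.5200%.
Bank debt: weight = 603/2928.046 = 0.2059; after-tax cost = 8.17% × (1 − 40%) = 4.9020%.
WACC = 0.5605 × 7.5429% + 0.0666 × 4.2101% + 0.1670 × 2.5200% + 0.2059 × 4.9020% = 5.9382%.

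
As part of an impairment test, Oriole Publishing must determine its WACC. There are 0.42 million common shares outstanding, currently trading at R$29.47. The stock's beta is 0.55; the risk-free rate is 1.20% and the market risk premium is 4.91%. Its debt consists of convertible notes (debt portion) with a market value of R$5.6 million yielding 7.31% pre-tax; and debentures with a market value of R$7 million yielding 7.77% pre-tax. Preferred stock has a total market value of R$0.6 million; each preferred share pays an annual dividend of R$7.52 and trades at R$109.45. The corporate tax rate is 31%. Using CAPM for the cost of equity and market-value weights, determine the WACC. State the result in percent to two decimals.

4.62%

Cost of equity via CAPM: Re = 1.2% + 0.55 × 4.91% = 3.9005%.
Cost of preferred: Rp = 7.52 / 109.45 = 6.8707%.
Market value of equity E = 29.47 × 0.42m = 12.3774m.
Total capital V = 12.3774 + 0.6 + 5.6 + 7 = 25.5774.
Equity: weight = 12.3774/25.5774 = 0.4839; cost = 3.9005%.
Preferred: weight = 0.6/25.5774 = 0.0235; cost = 6.8707%.
Convertible notes (debt portion): weight = 5.6/25.5774 = 0.2189; after-tax cost = 7.31% × (1 − 31%) = 5.0439%.
Debentures: weight = 7/25.5774 = 0.2737; after-tax cost = 7.77% × (1 − 31%) = 5.3613%.
WACC = 0.4839 × 3.9005% + 0.0235 × 6.8707% + 0.2189 × 5.0439% + 0.2737 × 5.3613% = 4.6203%.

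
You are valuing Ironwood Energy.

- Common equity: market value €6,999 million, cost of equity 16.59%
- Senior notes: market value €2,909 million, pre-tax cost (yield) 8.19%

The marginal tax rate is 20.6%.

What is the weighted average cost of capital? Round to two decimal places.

13.63%

Total capital V = 6999 + 2909 = 9908.
Equity: weight = 6999/9908 = 0.7064; cost = 16.59%.
Senior notes: weight = 2909/9908 = 0.2936; after-tax cost = 8.19% × (1 − 20.6%) = 6.5029%.
WACC = 0.7064 × 16.5900% + 0.2936 × 6.5029% = 13.6284%.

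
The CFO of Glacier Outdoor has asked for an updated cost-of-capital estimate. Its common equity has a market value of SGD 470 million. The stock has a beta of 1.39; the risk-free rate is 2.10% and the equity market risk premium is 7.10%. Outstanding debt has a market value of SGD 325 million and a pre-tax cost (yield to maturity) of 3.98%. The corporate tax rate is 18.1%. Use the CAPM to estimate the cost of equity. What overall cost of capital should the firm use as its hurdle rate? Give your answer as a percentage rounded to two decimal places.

Cost of equity via CAPM: Re = 2.1% + 1.39 × 7.1% = 11.9690%.
Total capital V = 470 + 325 = 795.
Equity: weight = 470/795 = 0.5912; cost = 11.969%.
Debt: weight = 325/795 = 0.4088; after-tax cost = 3.98% × (1 − 18.1%) = 3.2596%.
WACC = 0.5912 × 11.9690% + 0.4088 × 3.2596% = 8.4086%.

8.41%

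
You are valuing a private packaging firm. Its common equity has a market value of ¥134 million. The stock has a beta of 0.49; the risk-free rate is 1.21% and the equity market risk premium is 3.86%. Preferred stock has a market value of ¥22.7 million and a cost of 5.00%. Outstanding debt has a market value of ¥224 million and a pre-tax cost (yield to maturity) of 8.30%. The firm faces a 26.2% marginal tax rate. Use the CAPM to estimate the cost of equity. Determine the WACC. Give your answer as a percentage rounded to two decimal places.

4.99%

Cost of equity via CAPM: Re = 1.21% + 0.49 × 3.86% = 3.1014%.
Total capital V = 134 + 22.7 + 224 = 380.7.
Equity: weight = 134/380.7 = 0.3520; cost = 3.1014%.
Preferred: weight = 22.7/380.7 = 0.0596; cost = 5%.
Debt: weight = 224/380.7 = 0.5884; after-tax cost = 8.3% × (1 − 26.2%) = 6.1254%.
WACC = 0.3520 × 3.1014% + 0.0596 × 5.0000% + 0.5884 × 6.1254% = 4.9939%.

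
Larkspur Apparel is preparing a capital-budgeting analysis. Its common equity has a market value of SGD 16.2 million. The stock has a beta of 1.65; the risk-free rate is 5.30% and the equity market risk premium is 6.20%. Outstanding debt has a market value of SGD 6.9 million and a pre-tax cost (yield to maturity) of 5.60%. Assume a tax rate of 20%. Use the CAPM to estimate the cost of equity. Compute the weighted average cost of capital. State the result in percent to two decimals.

12.23%

Cost of equity via CAPM: Re = 5.3% + 1.65 × 6.2% = 15.5300%.
Total capital V = 16.2 + 6.9 = 23.1.
Equity: weight = 16.2/23.1 = 0.7013; cost = 15.53%.
Debt: weight = 6.9/23.1 = 0.2987; after-tax cost = 5.6% × (1 − 20%) = 4.4800%.
WACC = 0.7013 × 15.5300% + 0.2987 × 4.4800% = 12.2294%.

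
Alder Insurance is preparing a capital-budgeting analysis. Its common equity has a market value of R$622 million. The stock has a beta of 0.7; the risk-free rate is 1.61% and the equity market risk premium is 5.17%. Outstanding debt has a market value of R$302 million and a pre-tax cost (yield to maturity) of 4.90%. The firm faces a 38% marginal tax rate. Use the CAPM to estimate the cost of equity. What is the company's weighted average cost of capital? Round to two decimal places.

Cost of equity via CAPM: Re = 1.61% + 0.7 × 5.17% = 5.2290%.
Total capital V = 622 + 302 = 924.
Equity: weight = 622/924 = 0.6732; cost = 5.229%.
Debt: weight = 302/924 = 0.3268; after-tax cost = 4.9% × (1 − 38%) = 3.0380%.
WACC = 0.6732 × 5.2290% + 0.3268 × 3.0380% = 4.5129%.

4.51%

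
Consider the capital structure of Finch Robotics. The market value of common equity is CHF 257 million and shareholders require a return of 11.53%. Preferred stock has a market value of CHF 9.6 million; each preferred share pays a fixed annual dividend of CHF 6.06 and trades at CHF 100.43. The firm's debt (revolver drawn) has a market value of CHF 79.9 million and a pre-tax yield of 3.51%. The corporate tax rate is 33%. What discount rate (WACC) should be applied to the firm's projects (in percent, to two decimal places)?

Cost of preferred: Rp = 6.06 / 100.43 = 6.0341%.
Total capital V = 257 + 9.6 + 79.9 = 346.5.
Equity: weight = 257/346.5 = 0.7417; cost = 11.53%.
Preferred: weight = 9.6/346.5 = 0.0277; cost = 6.0341%.
Revolver drawn: weight = 79.9/346.5 = 0.2306; after-tax cost = 3.51% × (1 − 33%) = 2.3517%.
WACC = 0.7417 × 11.5300% + 0.0277 × 6.0341% + 0.2306 × 2.3517% = 9.2613%.

9.26%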